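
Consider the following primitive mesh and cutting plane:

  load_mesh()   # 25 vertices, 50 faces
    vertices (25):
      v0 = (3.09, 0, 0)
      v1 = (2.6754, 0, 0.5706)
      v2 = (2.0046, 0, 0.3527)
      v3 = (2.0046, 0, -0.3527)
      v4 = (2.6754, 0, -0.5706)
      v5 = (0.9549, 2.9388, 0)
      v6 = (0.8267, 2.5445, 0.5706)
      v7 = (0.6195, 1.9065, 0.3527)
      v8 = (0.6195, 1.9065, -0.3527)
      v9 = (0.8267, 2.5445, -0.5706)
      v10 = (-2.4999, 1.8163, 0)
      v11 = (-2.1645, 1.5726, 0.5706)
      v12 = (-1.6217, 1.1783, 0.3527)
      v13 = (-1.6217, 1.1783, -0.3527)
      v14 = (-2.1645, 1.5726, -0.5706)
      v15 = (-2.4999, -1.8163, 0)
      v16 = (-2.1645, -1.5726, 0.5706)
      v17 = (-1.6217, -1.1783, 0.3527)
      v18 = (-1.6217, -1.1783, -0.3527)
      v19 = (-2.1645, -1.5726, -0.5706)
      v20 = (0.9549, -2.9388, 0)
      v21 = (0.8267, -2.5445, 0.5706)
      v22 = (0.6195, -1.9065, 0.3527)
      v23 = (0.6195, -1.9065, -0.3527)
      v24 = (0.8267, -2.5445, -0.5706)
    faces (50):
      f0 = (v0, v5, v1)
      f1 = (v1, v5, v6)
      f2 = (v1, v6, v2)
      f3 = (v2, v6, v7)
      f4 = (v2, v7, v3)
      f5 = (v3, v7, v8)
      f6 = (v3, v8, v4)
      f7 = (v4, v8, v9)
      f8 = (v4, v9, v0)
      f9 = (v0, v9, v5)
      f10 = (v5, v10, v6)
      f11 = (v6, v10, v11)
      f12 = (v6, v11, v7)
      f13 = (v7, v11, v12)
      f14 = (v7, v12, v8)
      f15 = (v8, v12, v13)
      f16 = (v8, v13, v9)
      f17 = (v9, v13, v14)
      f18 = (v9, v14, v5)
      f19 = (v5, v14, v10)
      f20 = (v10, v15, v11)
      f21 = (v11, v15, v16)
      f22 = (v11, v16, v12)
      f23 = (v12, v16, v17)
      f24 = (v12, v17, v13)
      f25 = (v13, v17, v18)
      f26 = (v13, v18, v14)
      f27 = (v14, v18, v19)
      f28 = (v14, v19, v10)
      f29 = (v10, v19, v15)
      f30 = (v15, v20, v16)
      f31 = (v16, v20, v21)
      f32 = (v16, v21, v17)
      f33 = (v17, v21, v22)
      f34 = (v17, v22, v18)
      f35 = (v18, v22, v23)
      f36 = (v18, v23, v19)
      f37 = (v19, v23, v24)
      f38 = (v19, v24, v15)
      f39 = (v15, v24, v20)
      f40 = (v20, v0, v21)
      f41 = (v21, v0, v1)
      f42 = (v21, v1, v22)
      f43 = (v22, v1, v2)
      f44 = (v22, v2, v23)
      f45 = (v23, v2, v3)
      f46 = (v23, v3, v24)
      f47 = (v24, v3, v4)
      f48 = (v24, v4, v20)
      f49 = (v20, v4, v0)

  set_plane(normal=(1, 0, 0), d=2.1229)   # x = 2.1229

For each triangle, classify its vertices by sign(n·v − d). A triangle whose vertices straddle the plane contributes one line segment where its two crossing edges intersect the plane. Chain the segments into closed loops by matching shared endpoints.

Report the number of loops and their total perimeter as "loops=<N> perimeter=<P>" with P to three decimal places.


Straddling triangles (14 of 50):
  (v0,v5,v1) [+-+] → (2.1229, 1.33114, 0)–(2.1229, 0.94373, 0.387365)  len=0.5478
  (v1,v5,v6) [+--] → (2.1229, 0.94373, 0.387365)–(2.1229, 0.760446, 0.5706)  len=0.2592
  (v1,v6,v2) [+--] → (2.1229, 0.760446, 0.5706)–(2.1229, 0, 0.391128)  len=0.7813
  (v3,v8,v4) [--+] → (2.1229, 0.51235, -0.512042)–(2.1229, 0, -0.391128)  len=0.5264
  (v4,v8,v9) [+--] → (2.1229, 0.51235, -0.512042)–(2.1229, 0.760446, -0.5706)  len=0.2549
  (v4,v9,v0) [+-+] → (2.1229, 0.760446, -0.5706)–(2.1229, 1.08726, -0.243815)  len=0.4622
  (v0,v9,v5) [+--] → (2.1229, 1.08726, -0.243815)–(2.1229, 1.33114, 0)  len=0.3449
  (v20,v0,v21) [-+-] → (2.1229, -1.33114, 0)–(2.1229, -1.08726, 0.243815)  len=0.3449
  (v21,v0,v1) [-++] → (2.1229, -1.08726, 0.243815)–(2.1229, -0.760446, 0.5706)  len=0.4622
  (v21,v1,v22) [-+-] → (2.1229, -0.760446, 0.5706)–(2.1229, -0.51235, 0.512042)  len=0.2549
  (v22,v1,v2) [-+-] → (2.1229, -0.51235, 0.512042)–(2.1229, 0, 0.391128)  len=0.5264
  (v24,v3,v4) [--+] → (2.1229, 0, -0.391128)–(2.1229, -0.760446, -0.5706)  len=0.7813
  (v24,v4,v20) [-+-] → (2.1229, -0.760446, -0.5706)–(2.1229, -0.94373, -0.387365)  len=0.2592
  (v20,v4,v0) [-++] → (2.1229, -0.94373, -0.387365)–(2.1229, -1.33114, 0)  len=0.5478

Chained into 1 loop(s):
  loop 1: 14 segments, perimeter = 6.3534
Total perimeter = 6.353

loops=1 perimeter=6.353


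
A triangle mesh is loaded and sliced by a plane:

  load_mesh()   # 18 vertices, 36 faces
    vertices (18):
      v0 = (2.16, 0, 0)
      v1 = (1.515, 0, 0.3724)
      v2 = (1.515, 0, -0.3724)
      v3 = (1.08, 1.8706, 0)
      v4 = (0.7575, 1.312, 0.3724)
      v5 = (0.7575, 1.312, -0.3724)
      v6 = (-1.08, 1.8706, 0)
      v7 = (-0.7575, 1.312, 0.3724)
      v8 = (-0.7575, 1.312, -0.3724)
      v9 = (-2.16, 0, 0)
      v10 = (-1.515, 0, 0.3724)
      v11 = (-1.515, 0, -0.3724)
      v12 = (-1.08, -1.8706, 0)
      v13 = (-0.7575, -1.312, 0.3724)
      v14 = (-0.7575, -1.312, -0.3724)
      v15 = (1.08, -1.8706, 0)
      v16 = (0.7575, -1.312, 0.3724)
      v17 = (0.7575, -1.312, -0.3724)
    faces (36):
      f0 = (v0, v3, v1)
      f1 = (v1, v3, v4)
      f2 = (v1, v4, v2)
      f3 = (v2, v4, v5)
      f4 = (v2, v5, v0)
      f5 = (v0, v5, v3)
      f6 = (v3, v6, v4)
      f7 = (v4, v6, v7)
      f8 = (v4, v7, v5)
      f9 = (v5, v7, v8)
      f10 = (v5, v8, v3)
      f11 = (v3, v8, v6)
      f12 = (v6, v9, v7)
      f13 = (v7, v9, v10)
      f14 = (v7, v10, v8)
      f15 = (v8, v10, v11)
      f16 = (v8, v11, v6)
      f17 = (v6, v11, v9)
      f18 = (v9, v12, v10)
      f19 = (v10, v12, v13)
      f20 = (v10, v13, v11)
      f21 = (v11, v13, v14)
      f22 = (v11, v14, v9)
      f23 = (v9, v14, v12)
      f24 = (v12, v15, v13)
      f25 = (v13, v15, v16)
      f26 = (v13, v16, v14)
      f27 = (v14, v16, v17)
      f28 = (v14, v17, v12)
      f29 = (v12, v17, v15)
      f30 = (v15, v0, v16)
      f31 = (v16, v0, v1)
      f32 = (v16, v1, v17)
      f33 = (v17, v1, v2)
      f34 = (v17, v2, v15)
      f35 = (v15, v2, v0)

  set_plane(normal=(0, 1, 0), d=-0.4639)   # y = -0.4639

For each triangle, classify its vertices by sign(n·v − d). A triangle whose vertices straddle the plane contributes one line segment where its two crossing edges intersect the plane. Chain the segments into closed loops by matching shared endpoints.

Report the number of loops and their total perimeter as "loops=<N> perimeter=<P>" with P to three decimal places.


loops=2 perimeter=4.469

Straddling triangles (12 of 36):
  (v9,v12,v10) [+-+] → (-1.89217, -0.4639, 0)–(-1.40712, -0.4639, 0.280047)  len=0.5601
  (v10,v12,v13) [+--] → (-1.40712, -0.4639, 0.280047)–(-1.24716, -0.4639, 0.3724)  len=0.1847
  (v10,v13,v11) [+-+] → (-1.24716, -0.4639, 0.3724)–(-1.24716, -0.4639, -0.109052)  len=0.4815
  (v11,v13,v14) [+--] → (-1.24716, -0.4639, -0.109052)–(-1.24716, -0.4639, -0.3724)  len=0.2633
  (v11,v14,v9) [+-+] → (-1.24716, -0.4639, -0.3724)–(-1.6641, -0.4639, -0.131674)  len=0.4814
  (v9,v14,v12) [+--] → (-1.6641, -0.4639, -0.131674)–(-1.89217, -0.4639, 0)  len=0.2633
  (v15,v0,v16) [-+-] → (1.89217, -0.4639, 0)–(1.6641, -0.4639, 0.131674)  len=0.2633
  (v16,v0,v1) [-++] → (1.6641, -0.4639, 0.131674)–(1.24716, -0.4639, 0.3724)  len=0.4814
  (v16,v1,v17) [-+-] → (1.24716, -0.4639, 0.3724)–(1.24716, -0.4639, 0.109052)  len=0.2633
  (v17,v1,v2) [-++] → (1.24716, -0.4639, 0.109052)–(1.24716, -0.4639, -0.3724)  len=0.4815
  (v17,v2,v15) [-+-] → (1.24716, -0.4639, -0.3724)–(1.40712, -0.4639, -0.280047)  len=0.1847
  (v15,v2,v0) [-++] → (1.40712, -0.4639, -0.280047)–(1.89217, -0.4639, 0)  len=0.5601

Chained into 2 loop(s):
  loop 1: 6 segments, perimeter = 2.2344
  loop 2: 6 segments, perimeter = 2.2344
Total perimeter = 4.469


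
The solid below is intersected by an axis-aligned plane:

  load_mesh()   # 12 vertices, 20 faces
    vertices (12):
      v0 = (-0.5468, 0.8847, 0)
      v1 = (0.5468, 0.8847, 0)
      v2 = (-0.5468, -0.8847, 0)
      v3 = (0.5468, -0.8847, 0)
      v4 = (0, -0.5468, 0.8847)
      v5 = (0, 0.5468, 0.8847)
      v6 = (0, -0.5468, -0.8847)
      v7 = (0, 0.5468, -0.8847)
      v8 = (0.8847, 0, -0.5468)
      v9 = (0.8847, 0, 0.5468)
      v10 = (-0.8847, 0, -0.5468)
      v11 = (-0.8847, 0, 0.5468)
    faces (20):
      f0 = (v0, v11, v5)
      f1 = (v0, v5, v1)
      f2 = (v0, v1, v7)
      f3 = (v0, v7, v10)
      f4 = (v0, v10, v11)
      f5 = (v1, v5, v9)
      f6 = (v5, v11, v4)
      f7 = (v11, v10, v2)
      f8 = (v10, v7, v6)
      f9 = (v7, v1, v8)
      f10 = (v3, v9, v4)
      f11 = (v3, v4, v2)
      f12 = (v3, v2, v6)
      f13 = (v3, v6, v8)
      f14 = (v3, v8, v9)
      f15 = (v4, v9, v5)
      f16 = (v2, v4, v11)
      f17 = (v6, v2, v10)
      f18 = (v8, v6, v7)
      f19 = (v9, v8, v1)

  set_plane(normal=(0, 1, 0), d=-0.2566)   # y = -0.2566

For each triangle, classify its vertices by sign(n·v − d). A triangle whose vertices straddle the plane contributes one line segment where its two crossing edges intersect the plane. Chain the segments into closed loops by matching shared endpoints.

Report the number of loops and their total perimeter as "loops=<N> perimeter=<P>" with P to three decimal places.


loops=1 perimeter=5.357

Straddling triangles (10 of 20):
  (v5,v11,v4) [++-] → (-0.469532, -0.2566, 0.705368)–(0, -0.2566, 0.8847)  len=0.5026
  (v11,v10,v2) [++-] → (-0.786695, -0.2566, -0.388205)–(-0.786695, -0.2566, 0.388205)  len=0.7764
  (v10,v7,v6) [++-] → (0, -0.2566, -0.8847)–(-0.469532, -0.2566, -0.705368)  len=0.5026
  (v3,v9,v4) [-+-] → (0.786695, -0.2566, 0.388205)–(0.469532, -0.2566, 0.705368)  len=0.4485
  (v3,v6,v8) [--+] → (0.469532, -0.2566, -0.705368)–(0.786695, -0.2566, -0.388205)  len=0.4485
  (v3,v8,v9) [-++] → (0.786695, -0.2566, -0.388205)–(0.786695, -0.2566, 0.388205)  len=0.7764
  (v4,v9,v5) [-++] → (0.469532, -0.2566, 0.705368)–(0, -0.2566, 0.8847)  len=0.5026
  (v2,v4,v11) [--+] → (-0.469532, -0.2566, 0.705368)–(-0.786695, -0.2566, 0.388205)  len=0.4485
  (v6,v2,v10) [--+] → (-0.786695, -0.2566, -0.388205)–(-0.469532, -0.2566, -0.705368)  len=0.4485
  (v8,v6,v7) [+-+] → (0.469532, -0.2566, -0.705368)–(0, -0.2566, -0.8847)  len=0.5026

Chained into 1 loop(s):
  loop 1: 10 segments, perimeter = 5.3574
Total perimeter = 5.357


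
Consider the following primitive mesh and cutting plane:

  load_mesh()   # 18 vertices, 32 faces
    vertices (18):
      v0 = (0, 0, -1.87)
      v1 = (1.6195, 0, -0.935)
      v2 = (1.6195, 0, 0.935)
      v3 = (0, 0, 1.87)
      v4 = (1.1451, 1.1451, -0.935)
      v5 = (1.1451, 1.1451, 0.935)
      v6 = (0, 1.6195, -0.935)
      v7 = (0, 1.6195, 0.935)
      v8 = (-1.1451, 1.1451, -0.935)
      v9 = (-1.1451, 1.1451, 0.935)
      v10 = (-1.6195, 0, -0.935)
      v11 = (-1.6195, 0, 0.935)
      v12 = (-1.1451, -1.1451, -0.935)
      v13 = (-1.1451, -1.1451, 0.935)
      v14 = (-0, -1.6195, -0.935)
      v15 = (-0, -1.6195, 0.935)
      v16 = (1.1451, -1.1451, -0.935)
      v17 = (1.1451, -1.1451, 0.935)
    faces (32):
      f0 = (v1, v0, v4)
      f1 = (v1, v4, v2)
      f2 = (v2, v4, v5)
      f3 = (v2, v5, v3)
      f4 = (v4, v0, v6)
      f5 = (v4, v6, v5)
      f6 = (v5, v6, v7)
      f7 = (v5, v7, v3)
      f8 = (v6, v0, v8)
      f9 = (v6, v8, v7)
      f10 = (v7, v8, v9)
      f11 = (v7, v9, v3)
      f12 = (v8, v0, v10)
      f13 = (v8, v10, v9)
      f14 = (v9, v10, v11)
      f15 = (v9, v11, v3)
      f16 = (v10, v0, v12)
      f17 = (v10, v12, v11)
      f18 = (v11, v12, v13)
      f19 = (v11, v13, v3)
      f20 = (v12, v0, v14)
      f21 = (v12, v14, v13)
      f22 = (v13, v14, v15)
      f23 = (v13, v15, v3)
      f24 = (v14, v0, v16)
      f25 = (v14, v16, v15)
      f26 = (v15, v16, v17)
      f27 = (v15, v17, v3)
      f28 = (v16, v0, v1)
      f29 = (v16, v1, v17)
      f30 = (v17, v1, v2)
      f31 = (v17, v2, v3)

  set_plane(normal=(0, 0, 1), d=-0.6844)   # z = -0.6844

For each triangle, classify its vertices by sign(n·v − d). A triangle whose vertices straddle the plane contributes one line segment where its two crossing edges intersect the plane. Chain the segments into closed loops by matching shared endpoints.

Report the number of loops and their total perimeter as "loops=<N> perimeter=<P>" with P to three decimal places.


Straddling triangles (16 of 32):
  (v1,v4,v2) [--+] → (1.20867, 0.991644, -0.6844)–(1.6195, 0, -0.6844)  len=1.0734
  (v2,v4,v5) [+-+] → (1.20867, 0.991644, -0.6844)–(1.1451, 1.1451, -0.6844)  len=0.1661
  (v4,v6,v5) [--+] → (0.153456, 1.55593, -0.6844)–(1.1451, 1.1451, -0.6844)  len=1.0734
  (v5,v6,v7) [+-+] → (0.153456, 1.55593, -0.6844)–(0, 1.6195, -0.6844)  len=0.1661
  (v6,v8,v7) [--+] → (-0.991644, 1.20867, -0.6844)–(0, 1.6195, -0.6844)  len=1.0734
  (v7,v8,v9) [+-+] → (-0.991644, 1.20867, -0.6844)–(-1.1451, 1.1451, -0.6844)  len=0.1661
  (v8,v10,v9) [--+] → (-1.55593, 0.153456, -0.6844)–(-1.1451, 1.1451, -0.6844)  len=1.0734
  (v9,v10,v11) [+-+] → (-1.55593, 0.153456, -0.6844)–(-1.6195, 0, -0.6844)  len=0.1661
  (v10,v12,v11) [--+] → (-1.20867, -0.991644, -0.6844)–(-1.6195, 0, -0.6844)  len=1.0734
  (v11,v12,v13) [+-+] → (-1.20867, -0.991644, -0.6844)–(-1.1451, -1.1451, -0.6844)  len=0.1661
  (v12,v14,v13) [--+] → (-0.153456, -1.55593, -0.6844)–(-1.1451, -1.1451, -0.6844)  len=1.0734
  (v13,v14,v15) [+-+] → (-0.153456, -1.55593, -0.6844)–(0, -1.6195, -0.6844)  len=0.1661
  (v14,v16,v15) [--+] → (0.991644, -1.20867, -0.6844)–(0, -1.6195, -0.6844)  len=1.0734
  (v15,v16,v17) [+-+] → (0.991644, -1.20867, -0.6844)–(1.1451, -1.1451, -0.6844)  len=0.1661
  (v16,v1,v17) [--+] → (1.55593, -0.153456, -0.6844)–(1.1451, -1.1451, -0.6844)  len=1.0734
  (v17,v1,v2) [+-+] → (1.55593, -0.153456, -0.6844)–(1.6195, 0, -0.6844)  len=0.1661

Chained into 1 loop(s):
  loop 1: 16 segments, perimeter = 9.9158
Total perimeter = 9.916

loops=1 perimeter=9.916


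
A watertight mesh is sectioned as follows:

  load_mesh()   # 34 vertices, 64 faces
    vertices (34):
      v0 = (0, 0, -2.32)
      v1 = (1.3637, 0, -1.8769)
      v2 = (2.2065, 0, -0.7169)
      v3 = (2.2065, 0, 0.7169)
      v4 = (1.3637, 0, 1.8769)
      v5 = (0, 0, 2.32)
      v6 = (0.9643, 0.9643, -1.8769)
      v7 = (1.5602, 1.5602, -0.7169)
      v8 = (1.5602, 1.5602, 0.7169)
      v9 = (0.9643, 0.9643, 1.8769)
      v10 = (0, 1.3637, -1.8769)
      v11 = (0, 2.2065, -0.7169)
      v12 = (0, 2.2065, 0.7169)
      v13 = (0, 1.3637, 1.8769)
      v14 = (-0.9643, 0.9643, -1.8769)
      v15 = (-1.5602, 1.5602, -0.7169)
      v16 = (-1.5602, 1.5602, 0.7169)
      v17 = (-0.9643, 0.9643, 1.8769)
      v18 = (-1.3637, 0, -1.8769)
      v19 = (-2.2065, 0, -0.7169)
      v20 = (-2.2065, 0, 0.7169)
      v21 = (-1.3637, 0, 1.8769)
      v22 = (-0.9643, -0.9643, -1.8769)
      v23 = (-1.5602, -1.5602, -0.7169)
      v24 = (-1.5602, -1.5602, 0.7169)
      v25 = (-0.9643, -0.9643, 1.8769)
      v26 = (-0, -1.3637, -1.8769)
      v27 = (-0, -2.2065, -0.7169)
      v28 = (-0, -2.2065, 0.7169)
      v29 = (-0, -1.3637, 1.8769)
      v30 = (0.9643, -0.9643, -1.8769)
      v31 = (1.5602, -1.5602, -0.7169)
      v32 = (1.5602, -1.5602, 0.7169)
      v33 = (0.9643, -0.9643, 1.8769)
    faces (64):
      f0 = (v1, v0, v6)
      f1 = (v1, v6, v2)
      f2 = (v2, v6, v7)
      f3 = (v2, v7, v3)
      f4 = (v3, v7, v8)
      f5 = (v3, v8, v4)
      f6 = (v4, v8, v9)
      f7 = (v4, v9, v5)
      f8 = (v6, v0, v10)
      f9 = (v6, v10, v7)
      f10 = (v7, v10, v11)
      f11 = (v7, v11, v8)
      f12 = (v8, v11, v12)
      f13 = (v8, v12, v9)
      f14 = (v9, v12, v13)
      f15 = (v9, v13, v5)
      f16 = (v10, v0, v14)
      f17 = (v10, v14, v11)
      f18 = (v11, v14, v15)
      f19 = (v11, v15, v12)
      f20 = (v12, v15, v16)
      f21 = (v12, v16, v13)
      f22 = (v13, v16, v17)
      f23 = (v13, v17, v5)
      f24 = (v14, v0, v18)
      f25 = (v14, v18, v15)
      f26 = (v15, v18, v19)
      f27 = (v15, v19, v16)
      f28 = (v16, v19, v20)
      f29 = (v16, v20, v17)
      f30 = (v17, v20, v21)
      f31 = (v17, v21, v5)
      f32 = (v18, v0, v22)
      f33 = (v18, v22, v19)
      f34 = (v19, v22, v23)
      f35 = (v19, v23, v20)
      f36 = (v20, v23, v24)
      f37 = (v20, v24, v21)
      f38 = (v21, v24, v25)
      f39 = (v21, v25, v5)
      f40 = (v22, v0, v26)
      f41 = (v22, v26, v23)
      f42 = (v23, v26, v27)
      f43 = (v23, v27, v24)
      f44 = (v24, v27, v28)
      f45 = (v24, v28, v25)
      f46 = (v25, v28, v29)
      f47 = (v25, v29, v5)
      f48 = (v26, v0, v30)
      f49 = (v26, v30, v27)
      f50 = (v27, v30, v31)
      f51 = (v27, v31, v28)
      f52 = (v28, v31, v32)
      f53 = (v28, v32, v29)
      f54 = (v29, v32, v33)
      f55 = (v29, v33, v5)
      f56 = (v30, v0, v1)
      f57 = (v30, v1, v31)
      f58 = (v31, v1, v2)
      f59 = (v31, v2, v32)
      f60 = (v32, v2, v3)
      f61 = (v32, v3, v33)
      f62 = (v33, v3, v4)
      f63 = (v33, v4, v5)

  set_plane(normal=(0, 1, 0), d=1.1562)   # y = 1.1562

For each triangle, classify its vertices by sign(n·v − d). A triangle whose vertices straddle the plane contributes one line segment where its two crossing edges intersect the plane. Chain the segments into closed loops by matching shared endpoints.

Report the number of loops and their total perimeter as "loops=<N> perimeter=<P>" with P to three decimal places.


loops=1 perimeter=11.795

Straddling triangles (20 of 64):
  (v2,v6,v7) [--+] → (1.1562, 1.1562, -1.50334)–(1.72755, 1.1562, -0.7169)  len=0.9721
  (v2,v7,v3) [-+-] → (1.72755, 1.1562, -0.7169)–(1.72755, 1.1562, -0.34563)  len=0.3713
  (v3,v7,v8) [-++] → (1.72755, 1.1562, -0.34563)–(1.72755, 1.1562, 0.7169)  len=1.0625
  (v3,v8,v4) [-+-] → (1.72755, 1.1562, 0.7169)–(1.50932, 1.1562, 1.01727)  len=0.3713
  (v4,v8,v9) [-+-] → (1.50932, 1.1562, 1.01727)–(1.1562, 1.1562, 1.50334)  len=0.6008
  (v6,v0,v10) [--+] → (0, 1.1562, -1.94432)–(0.500982, 1.1562, -1.8769)  len=0.5055
  (v6,v10,v7) [-++] → (0.500982, 1.1562, -1.8769)–(1.1562, 1.1562, -1.50334)  len=0.7542
  (v8,v12,v9) [++-] → (0.815331, 1.1562, 1.6977)–(1.1562, 1.1562, 1.50334)  len=0.3924
  (v9,v12,v13) [-++] → (0.815331, 1.1562, 1.6977)–(0.500982, 1.1562, 1.8769)  len=0.3618
  (v9,v13,v5) [-+-] → (0.500982, 1.1562, 1.8769)–(0, 1.1562, 1.94432)  len=0.5055
  (v10,v0,v14) [+--] → (0, 1.1562, -1.94432)–(-0.500982, 1.1562, -1.8769)  len=0.5055
  (v10,v14,v11) [+-+] → (-0.500982, 1.1562, -1.8769)–(-0.815331, 1.1562, -1.6977)  len=0.3618
  (v11,v14,v15) [+-+] → (-0.815331, 1.1562, -1.6977)–(-1.1562, 1.1562, -1.50334)  len=0.3924
  (v13,v16,v17) [++-] → (-1.1562, 1.1562, 1.50334)–(-0.500982, 1.1562, 1.8769)  len=0.7542
  (v13,v17,v5) [+--] → (-0.500982, 1.1562, 1.8769)–(0, 1.1562, 1.94432)  len=0.5055
  (v14,v18,v15) [--+] → (-1.50932, 1.1562, -1.01727)–(-1.1562, 1.1562, -1.50334)  len=0.6008
  (v15,v18,v19) [+--] → (-1.50932, 1.1562, -1.01727)–(-1.72755, 1.1562, -0.7169)  len=0.3713
  (v15,v19,v16) [+-+] → (-1.72755, 1.1562, -0.7169)–(-1.72755, 1.1562, 0.34563)  len=1.0625
  (v16,v19,v20) [+--] → (-1.72755, 1.1562, 0.34563)–(-1.72755, 1.1562, 0.7169)  len=0.3713
  (v16,v20,v17) [+--] → (-1.72755, 1.1562, 0.7169)–(-1.1562, 1.1562, 1.50334)  len=0.9721

Chained into 1 loop(s):
  loop 1: 20 segments, perimeter = 11.7948
Total perimeter = 11.795


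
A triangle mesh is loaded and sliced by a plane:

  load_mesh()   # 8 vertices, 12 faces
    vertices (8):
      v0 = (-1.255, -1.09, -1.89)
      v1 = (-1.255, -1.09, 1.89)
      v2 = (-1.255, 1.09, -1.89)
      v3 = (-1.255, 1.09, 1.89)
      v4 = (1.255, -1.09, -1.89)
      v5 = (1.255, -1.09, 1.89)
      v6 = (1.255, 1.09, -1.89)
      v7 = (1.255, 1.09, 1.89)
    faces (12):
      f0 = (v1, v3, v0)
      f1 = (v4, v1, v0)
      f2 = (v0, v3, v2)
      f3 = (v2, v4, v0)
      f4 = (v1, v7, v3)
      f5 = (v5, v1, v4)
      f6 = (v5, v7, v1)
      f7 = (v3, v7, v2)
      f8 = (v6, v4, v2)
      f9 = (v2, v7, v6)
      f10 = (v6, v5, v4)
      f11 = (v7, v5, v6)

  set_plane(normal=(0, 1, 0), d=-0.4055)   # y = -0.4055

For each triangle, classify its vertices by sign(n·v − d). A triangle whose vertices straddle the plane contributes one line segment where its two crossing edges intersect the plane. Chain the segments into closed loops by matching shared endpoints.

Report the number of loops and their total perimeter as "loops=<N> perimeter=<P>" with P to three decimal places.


loops=1 perimeter=12.580

Straddling triangles (8 of 12):
  (v1,v3,v0) [-+-] → (-1.255, -0.4055, 1.89)–(-1.255, -0.4055, -0.703115)  len=2.5931
  (v0,v3,v2) [-++] → (-1.255, -0.4055, -0.703115)–(-1.255, -0.4055, -1.89)  len=1.1869
  (v2,v4,v0) [+--] → (0.466883, -0.4055, -1.89)–(-1.255, -0.4055, -1.89)  len=1.7219
  (v1,v7,v3) [-++] → (-0.466883, -0.4055, 1.89)–(-1.255, -0.4055, 1.89)  len=0.7881
  (v5,v7,v1) [-+-] → (1.255, -0.4055, 1.89)–(-0.466883, -0.4055, 1.89)  len=1.7219
  (v6,v4,v2) [+-+] → (1.255, -0.4055, -1.89)–(0.466883, -0.4055, -1.89)  len=0.7881
  (v6,v5,v4) [+--] → (1.255, -0.4055, 0.703115)–(1.255, -0.4055, -1.89)  len=2.5931
  (v7,v5,v6) [+-+] → (1.255, -0.4055, 1.89)–(1.255, -0.4055, 0.703115)  len=1.1869

Chained into 1 loop(s):
  loop 1: 8 segments, perimeter = 12.5800
Total perimeter = 12.580


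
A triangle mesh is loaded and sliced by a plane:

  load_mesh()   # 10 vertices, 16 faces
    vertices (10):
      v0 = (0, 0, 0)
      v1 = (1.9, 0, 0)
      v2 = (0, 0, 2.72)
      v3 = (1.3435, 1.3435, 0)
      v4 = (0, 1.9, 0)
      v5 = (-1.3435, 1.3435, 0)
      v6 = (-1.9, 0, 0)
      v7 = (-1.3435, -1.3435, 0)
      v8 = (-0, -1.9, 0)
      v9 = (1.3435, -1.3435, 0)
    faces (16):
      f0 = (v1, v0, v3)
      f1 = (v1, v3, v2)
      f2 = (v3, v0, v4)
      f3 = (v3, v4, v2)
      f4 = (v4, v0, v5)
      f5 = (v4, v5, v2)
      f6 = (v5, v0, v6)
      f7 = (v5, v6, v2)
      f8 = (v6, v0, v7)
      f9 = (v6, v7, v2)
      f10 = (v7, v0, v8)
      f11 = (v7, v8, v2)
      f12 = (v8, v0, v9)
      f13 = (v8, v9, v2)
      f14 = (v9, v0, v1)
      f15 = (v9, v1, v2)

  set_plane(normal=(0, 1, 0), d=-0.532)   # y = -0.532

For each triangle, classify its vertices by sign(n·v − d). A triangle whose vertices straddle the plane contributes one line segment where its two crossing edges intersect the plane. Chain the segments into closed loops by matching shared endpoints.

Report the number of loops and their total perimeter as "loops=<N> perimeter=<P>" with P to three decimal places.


Straddling triangles (8 of 16):
  (v6,v0,v7) [++-] → (-0.532, -0.532, 0)–(-1.67964, -0.532, 0)  len=1.1476
  (v6,v7,v2) [+-+] → (-1.67964, -0.532, 0)–(-0.532, -0.532, 1.64293)  len=2.0041
  (v7,v0,v8) [-+-] → (-0.532, -0.532, 0)–(0, -0.532, 0)  len=0.5320
  (v7,v8,v2) [--+] → (0, -0.532, 1.9584)–(-0.532, -0.532, 1.64293)  len=0.6185
  (v8,v0,v9) [-+-] → (0, -0.532, 0)–(0.532, -0.532, 0)  len=0.5320
  (v8,v9,v2) [--+] → (0.532, -0.532, 1.64293)–(0, -0.532, 1.9584)  len=0.6185
  (v9,v0,v1) [-++] → (0.532, -0.532, 0)–(1.67964, -0.532, 0)  len=1.1476
  (v9,v1,v2) [-++] → (1.67964, -0.532, 0)–(0.532, -0.532, 1.64293)  len=2.0041

Chained into 1 loop(s):
  loop 1: 8 segments, perimeter = 8.6044
Total perimeter = 8.604

loops=1 perimeter=8.604


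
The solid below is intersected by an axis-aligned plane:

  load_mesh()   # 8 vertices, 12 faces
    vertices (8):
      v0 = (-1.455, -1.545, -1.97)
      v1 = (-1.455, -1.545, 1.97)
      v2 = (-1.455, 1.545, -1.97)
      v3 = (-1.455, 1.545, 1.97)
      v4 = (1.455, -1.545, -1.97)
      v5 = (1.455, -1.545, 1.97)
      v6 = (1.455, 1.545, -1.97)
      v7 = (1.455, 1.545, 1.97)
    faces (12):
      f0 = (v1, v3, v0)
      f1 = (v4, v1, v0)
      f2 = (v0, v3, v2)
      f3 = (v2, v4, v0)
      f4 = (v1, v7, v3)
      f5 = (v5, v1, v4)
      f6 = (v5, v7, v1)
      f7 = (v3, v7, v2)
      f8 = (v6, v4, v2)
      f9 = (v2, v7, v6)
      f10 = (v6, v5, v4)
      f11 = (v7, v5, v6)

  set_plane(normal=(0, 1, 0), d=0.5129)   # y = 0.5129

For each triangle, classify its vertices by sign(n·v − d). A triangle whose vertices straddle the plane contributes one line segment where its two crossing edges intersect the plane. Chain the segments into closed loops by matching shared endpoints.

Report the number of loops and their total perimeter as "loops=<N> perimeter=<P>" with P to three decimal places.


Straddling triangles (8 of 12):
  (v1,v3,v0) [-+-] → (-1.455, 0.5129, 1.97)–(-1.455, 0.5129, 0.653989)  len=1.3160
  (v0,v3,v2) [-++] → (-1.455, 0.5129, 0.653989)–(-1.455, 0.5129, -1.97)  len=2.6240
  (v2,v4,v0) [+--] → (-0.483022, 0.5129, -1.97)–(-1.455, 0.5129, -1.97)  len=0.9720
  (v1,v7,v3) [-++] → (0.483022, 0.5129, 1.97)–(-1.455, 0.5129, 1.97)  len=1.9380
  (v5,v7,v1) [-+-] → (1.455, 0.5129, 1.97)–(0.483022, 0.5129, 1.97)  len=0.9720
  (v6,v4,v2) [+-+] → (1.455, 0.5129, -1.97)–(-0.483022, 0.5129, -1.97)  len=1.9380
  (v6,v5,v4) [+--] → (1.455, 0.5129, -0.653989)–(1.455, 0.5129, -1.97)  len=1.3160
  (v7,v5,v6) [+-+] → (1.455, 0.5129, 1.97)–(1.455, 0.5129, -0.653989)  len=2.6240

Chained into 1 loop(s):
  loop 1: 8 segments, perimeter = 13.7000
Total perimeter = 13.700

loops=1 perimeter=13.700


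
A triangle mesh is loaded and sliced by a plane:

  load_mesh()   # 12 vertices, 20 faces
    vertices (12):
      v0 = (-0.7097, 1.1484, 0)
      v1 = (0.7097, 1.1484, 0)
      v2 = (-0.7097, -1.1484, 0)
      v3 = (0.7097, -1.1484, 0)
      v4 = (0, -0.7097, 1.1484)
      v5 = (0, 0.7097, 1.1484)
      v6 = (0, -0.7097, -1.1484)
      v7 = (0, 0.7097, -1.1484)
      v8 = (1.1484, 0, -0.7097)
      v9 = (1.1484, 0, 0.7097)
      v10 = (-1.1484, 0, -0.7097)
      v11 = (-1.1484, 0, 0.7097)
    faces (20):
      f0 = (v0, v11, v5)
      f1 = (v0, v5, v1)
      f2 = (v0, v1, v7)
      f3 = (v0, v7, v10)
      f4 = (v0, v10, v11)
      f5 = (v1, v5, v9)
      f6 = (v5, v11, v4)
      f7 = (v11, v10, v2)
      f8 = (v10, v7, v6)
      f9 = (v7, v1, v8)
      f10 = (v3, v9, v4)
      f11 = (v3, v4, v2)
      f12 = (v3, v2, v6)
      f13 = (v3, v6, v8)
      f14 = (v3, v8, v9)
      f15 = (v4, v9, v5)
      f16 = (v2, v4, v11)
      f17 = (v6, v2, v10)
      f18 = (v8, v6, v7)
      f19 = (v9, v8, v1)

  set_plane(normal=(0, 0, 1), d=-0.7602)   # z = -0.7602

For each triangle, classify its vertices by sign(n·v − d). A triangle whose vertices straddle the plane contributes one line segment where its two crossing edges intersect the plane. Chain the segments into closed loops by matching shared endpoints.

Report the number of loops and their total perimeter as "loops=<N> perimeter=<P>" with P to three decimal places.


loops=1 perimeter=5.678

Straddling triangles (8 of 20):
  (v0,v1,v7) [++-] → (0.239904, 0.857996, -0.7602)–(-0.239904, 0.857996, -0.7602)  len=0.4798
  (v0,v7,v10) [+-+] → (-0.239904, 0.857996, -0.7602)–(-1.0162, 0.0816956, -0.7602)  len=1.0979
  (v10,v7,v6) [+--] → (-1.0162, 0.0816956, -0.7602)–(-1.0162, -0.0816956, -0.7602)  len=0.1634
  (v7,v1,v8) [-++] → (0.239904, 0.857996, -0.7602)–(1.0162, 0.0816956, -0.7602)  len=1.0979
  (v3,v2,v6) [++-] → (-0.239904, -0.857996, -0.7602)–(0.239904, -0.857996, -0.7602)  len=0.4798
  (v3,v6,v8) [+-+] → (0.239904, -0.857996, -0.7602)–(1.0162, -0.0816956, -0.7602)  len=1.0979
  (v6,v2,v10) [-++] → (-0.239904, -0.857996, -0.7602)–(-1.0162, -0.0816956, -0.7602)  len=1.0979
  (v8,v6,v7) [+--] → (1.0162, -0.0816956, -0.7602)–(1.0162, 0.0816956, -0.7602)  len=0.1634

Chained into 1 loop(s):
  loop 1: 8 segments, perimeter = 5.6778
Total perimeter = 5.678


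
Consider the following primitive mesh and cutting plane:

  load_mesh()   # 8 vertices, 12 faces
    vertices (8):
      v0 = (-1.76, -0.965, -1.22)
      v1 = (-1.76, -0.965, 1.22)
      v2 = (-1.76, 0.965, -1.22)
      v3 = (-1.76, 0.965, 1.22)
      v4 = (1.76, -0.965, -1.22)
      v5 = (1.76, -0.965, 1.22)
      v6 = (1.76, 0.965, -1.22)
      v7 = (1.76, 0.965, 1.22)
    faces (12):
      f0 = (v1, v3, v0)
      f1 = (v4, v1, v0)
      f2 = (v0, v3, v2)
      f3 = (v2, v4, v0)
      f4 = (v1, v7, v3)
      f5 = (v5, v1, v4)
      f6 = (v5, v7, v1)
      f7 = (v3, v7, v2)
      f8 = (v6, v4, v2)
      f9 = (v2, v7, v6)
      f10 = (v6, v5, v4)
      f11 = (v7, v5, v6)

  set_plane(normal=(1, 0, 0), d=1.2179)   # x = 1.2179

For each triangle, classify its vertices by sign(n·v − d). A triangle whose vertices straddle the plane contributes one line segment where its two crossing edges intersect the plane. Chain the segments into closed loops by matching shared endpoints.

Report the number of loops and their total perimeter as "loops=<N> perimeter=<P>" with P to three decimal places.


Straddling triangles (8 of 12):
  (v4,v1,v0) [+--] → (1.2179, -0.965, -0.844226)–(1.2179, -0.965, -1.22)  len=0.3758
  (v2,v4,v0) [-+-] → (1.2179, -0.667769, -1.22)–(1.2179, -0.965, -1.22)  len=0.2972
  (v1,v7,v3) [-+-] → (1.2179, 0.667769, 1.22)–(1.2179, 0.965, 1.22)  len=0.2972
  (v5,v1,v4) [+-+] → (1.2179, -0.965, 1.22)–(1.2179, -0.965, -0.844226)  len=2.0642
  (v5,v7,v1) [++-] → (1.2179, 0.667769, 1.22)–(1.2179, -0.965, 1.22)  len=1.6328
  (v3,v7,v2) [-+-] → (1.2179, 0.965, 1.22)–(1.2179, 0.965, 0.844226)  len=0.3758
  (v6,v4,v2) [++-] → (1.2179, -0.667769, -1.22)–(1.2179, 0.965, -1.22)  len=1.6328
  (v2,v7,v6) [-++] → (1.2179, 0.965, 0.844226)–(1.2179, 0.965, -1.22)  len=2.0642

Chained into 1 loop(s):
  loop 1: 8 segments, perimeter = 8.7400
Total perimeter = 8.740

loops=1 perimeter=8.740


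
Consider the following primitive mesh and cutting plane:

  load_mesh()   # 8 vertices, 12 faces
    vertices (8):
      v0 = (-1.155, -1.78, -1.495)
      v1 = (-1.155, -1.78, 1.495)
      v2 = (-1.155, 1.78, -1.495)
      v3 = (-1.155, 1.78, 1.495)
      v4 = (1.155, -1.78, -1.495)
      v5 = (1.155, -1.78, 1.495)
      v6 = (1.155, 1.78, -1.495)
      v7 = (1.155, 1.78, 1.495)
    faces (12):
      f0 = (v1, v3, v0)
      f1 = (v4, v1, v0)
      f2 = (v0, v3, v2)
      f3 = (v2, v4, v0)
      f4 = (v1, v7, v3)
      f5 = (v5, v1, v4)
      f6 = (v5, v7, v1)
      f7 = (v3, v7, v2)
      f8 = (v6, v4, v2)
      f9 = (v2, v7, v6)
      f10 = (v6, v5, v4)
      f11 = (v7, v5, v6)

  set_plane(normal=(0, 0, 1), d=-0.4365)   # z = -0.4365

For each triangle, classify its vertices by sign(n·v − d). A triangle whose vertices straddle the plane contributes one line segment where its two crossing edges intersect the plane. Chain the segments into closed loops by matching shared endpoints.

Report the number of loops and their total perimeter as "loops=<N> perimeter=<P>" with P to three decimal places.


Straddling triangles (8 of 12):
  (v1,v3,v0) [++-] → (-1.155, -0.519712, -0.4365)–(-1.155, -1.78, -0.4365)  len=1.2603
  (v4,v1,v0) [-+-] → (0.337229, -1.78, -0.4365)–(-1.155, -1.78, -0.4365)  len=1.4922
  (v0,v3,v2) [-+-] → (-1.155, -0.519712, -0.4365)–(-1.155, 1.78, -0.4365)  len=2.2997
  (v5,v1,v4) [++-] → (0.337229, -1.78, -0.4365)–(1.155, -1.78, -0.4365)  len=0.8178
  (v3,v7,v2) [++-] → (-0.337229, 1.78, -0.4365)–(-1.155, 1.78, -0.4365)  len=0.8178
  (v2,v7,v6) [-+-] → (-0.337229, 1.78, -0.4365)–(1.155, 1.78, -0.4365)  len=1.4922
  (v6,v5,v4) [-+-] → (1.155, 0.519712, -0.4365)–(1.155, -1.78, -0.4365)  len=2.2997
  (v7,v5,v6) [++-] → (1.155, 0.519712, -0.4365)–(1.155, 1.78, -0.4365)  len=1.2603

Chained into 1 loop(s):
  loop 1: 8 segments, perimeter = 11.7400
Total perimeter = 11.740

loops=1 perimeter=11.740


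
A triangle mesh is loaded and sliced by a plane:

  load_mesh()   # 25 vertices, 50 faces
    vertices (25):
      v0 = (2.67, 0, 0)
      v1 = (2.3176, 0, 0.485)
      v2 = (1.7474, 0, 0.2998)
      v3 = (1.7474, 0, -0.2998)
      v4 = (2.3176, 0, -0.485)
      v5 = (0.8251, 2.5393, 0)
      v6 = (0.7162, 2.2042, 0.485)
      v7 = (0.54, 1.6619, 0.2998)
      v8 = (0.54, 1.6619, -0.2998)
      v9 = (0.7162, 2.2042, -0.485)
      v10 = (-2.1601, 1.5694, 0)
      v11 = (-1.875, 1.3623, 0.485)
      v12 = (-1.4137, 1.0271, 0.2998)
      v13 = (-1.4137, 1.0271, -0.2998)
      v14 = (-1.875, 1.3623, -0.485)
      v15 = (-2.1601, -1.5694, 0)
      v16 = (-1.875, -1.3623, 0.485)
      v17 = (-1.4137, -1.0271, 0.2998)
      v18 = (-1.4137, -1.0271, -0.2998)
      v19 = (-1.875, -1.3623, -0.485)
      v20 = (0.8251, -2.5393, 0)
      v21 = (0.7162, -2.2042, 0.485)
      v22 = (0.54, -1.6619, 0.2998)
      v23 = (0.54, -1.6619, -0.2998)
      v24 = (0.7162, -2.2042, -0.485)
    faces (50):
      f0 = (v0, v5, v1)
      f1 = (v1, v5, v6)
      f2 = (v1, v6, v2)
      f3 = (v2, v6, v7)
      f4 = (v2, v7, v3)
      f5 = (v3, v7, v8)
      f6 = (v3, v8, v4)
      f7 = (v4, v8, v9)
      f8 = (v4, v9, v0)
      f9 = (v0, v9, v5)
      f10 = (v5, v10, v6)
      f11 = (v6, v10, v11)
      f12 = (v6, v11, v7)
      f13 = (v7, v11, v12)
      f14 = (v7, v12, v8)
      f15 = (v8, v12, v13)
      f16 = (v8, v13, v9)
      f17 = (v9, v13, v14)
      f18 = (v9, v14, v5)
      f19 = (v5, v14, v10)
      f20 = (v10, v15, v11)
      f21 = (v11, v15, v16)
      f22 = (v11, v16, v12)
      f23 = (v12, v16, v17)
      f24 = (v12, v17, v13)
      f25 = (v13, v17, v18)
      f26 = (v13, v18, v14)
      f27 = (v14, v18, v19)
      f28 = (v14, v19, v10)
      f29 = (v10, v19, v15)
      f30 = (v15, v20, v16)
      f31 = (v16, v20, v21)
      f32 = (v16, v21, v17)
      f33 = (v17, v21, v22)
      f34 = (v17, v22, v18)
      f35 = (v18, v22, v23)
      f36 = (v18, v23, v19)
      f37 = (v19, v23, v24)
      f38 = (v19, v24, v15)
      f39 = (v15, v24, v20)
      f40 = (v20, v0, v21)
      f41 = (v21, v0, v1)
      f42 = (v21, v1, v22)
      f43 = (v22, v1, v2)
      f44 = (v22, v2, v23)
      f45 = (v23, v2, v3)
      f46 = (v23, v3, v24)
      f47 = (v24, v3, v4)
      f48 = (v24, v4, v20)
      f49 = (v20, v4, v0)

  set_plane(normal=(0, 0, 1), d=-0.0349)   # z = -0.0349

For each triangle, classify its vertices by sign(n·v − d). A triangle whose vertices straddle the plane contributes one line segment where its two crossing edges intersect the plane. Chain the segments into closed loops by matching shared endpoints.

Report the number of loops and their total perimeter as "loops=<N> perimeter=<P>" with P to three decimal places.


Straddling triangles (20 of 50):
  (v2,v7,v3) [++-] → (1.21398, 0.734218, -0.0349)–(1.7474, 0, -0.0349)  len=0.9075
  (v3,v7,v8) [-+-] → (1.21398, 0.734218, -0.0349)–(0.54, 1.6619, -0.0349)  len=1.1467
  (v4,v9,v0) [--+] → (2.52941, 0.158612, -0.0349)–(2.64464, 0, -0.0349)  len=0.1961
  (v0,v9,v5) [+-+] → (2.52941, 0.158612, -0.0349)–(0.817264, 2.51519, -0.0349)  len=2.9129
  (v7,v12,v8) [++-] → (-0.323134, 1.38145, -0.0349)–(0.54, 1.6619, -0.0349)  len=0.9076
  (v8,v12,v13) [-+-] → (-0.323134, 1.38145, -0.0349)–(-1.4137, 1.0271, -0.0349)  len=1.1467
  (v9,v14,v5) [--+] → (0.630804, 2.4546, -0.0349)–(0.817264, 2.51519, -0.0349)  len=0.1961
  (v5,v14,v10) [+-+] → (0.630804, 2.4546, -0.0349)–(-2.13958, 1.5545, -0.0349)  len=2.9129
  (v12,v17,v13) [++-] → (-1.4137, 0.119566, -0.0349)–(-1.4137, 1.0271, -0.0349)  len=0.9075
  (v13,v17,v18) [-+-] → (-1.4137, 0.119566, -0.0349)–(-1.4137, -1.0271, -0.0349)  len=1.1467
  (v14,v19,v10) [--+] → (-2.13958, 1.35844, -0.0349)–(-2.13958, 1.5545, -0.0349)  len=0.1961
  (v10,v19,v15) [+-+] → (-2.13958, 1.35844, -0.0349)–(-2.13958, -1.5545, -0.0349)  len=2.9129
  (v17,v22,v18) [++-] → (-0.550566, -1.30755, -0.0349)–(-1.4137, -1.0271, -0.0349)  len=0.9076
  (v18,v22,v23) [-+-] → (-0.550566, -1.30755, -0.0349)–(0.54, -1.6619, -0.0349)  len=1.1467
  (v19,v24,v15) [--+] → (-1.95313, -1.61508, -0.0349)–(-2.13958, -1.5545, -0.0349)  len=0.1961
  (v15,v24,v20) [+-+] → (-1.95313, -1.61508, -0.0349)–(0.817264, -2.51519, -0.0349)  len=2.9129
  (v22,v2,v23) [++-] → (1.07342, -0.927682, -0.0349)–(0.54, -1.6619, -0.0349)  len=0.9075
  (v23,v2,v3) [-+-] → (1.07342, -0.927682, -0.0349)–(1.7474, 0, -0.0349)  len=1.1467
  (v24,v4,v20) [--+] → (0.932498, -2.35658, -0.0349)–(0.817264, -2.51519, -0.0349)  len=0.1961
  (v20,v4,v0) [+-+] → (0.932498, -2.35658, -0.0349)–(2.64464, 0, -0.0349)  len=2.9129

Chained into 2 loop(s):
  loop 1: 10 segments, perimeter = 10.2711
  loop 2: 10 segments, perimeter = 15.5449
Total perimeter = 25.816

loops=2 perimeter=25.816


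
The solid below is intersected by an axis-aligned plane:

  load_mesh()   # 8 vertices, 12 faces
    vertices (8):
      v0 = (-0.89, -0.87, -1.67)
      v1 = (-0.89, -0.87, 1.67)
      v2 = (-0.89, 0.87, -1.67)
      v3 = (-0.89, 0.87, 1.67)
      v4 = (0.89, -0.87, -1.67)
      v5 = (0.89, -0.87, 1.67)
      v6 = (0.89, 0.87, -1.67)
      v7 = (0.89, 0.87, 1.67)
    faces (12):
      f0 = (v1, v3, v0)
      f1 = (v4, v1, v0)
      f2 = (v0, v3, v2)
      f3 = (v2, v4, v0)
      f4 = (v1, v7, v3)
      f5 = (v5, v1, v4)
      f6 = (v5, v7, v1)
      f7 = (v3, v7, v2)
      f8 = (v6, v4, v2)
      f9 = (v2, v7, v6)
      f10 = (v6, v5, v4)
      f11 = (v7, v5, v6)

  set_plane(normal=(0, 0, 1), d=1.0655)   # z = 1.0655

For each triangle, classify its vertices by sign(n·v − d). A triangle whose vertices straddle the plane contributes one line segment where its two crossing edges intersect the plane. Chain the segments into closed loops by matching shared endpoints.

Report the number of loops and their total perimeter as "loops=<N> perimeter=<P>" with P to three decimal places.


loops=1 perimeter=7.040

Straddling triangles (8 of 12):
  (v1,v3,v0) [++-] → (-0.89, 0.555081, 1.0655)–(-0.89, -0.87, 1.0655)  len=1.4251
  (v4,v1,v0) [-+-] → (-0.567841, -0.87, 1.0655)–(-0.89, -0.87, 1.0655)  len=0.3222
  (v0,v3,v2) [-+-] → (-0.89, 0.555081, 1.0655)–(-0.89, 0.87, 1.0655)  len=0.3149
  (v5,v1,v4) [++-] → (-0.567841, -0.87, 1.0655)–(0.89, -0.87, 1.0655)  len=1.4578
  (v3,v7,v2) [++-] → (0.567841, 0.87, 1.0655)–(-0.89, 0.87, 1.0655)  len=1.4578
  (v2,v7,v6) [-+-] → (0.567841, 0.87, 1.0655)–(0.89, 0.87, 1.0655)  len=0.3222
  (v6,v5,v4) [-+-] → (0.89, -0.555081, 1.0655)–(0.89, -0.87, 1.0655)  len=0.3149
  (v7,v5,v6) [++-] → (0.89, -0.555081, 1.0655)–(0.89, 0.87, 1.0655)  len=1.4251

Chained into 1 loop(s):
  loop 1: 8 segments, perimeter = 7.0400
Total perimeter = 7.040


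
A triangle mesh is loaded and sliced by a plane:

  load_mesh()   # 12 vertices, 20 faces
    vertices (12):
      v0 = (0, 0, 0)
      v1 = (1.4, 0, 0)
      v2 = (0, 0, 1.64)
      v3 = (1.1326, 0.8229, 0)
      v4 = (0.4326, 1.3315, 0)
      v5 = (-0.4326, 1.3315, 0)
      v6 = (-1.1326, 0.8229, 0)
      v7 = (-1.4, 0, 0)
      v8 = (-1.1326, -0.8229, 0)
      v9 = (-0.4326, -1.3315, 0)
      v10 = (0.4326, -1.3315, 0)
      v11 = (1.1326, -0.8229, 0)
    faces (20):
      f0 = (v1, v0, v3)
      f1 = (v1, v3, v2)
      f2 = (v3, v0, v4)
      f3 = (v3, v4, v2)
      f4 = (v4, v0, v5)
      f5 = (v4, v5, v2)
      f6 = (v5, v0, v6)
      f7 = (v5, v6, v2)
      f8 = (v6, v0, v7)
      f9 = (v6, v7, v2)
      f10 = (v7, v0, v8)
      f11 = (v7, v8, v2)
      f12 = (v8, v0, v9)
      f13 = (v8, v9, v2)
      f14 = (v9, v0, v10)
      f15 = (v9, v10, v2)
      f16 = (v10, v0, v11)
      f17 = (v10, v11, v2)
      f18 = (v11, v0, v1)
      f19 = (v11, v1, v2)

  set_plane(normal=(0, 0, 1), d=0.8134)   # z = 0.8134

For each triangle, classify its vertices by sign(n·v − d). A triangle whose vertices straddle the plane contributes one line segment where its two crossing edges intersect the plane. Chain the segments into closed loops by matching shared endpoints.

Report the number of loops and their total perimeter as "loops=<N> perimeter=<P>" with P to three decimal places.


loops=1 perimeter=4.361

Straddling triangles (10 of 20):
  (v1,v3,v2) [--+] → (0.570858, 0.414762, 0.8134)–(0.705634, 0, 0.8134)  len=0.4361
  (v3,v4,v2) [--+] → (0.218041, 0.671108, 0.8134)–(0.570858, 0.414762, 0.8134)  len=0.4361
  (v4,v5,v2) [--+] → (-0.218041, 0.671108, 0.8134)–(0.218041, 0.671108, 0.8134)  len=0.4361
  (v5,v6,v2) [--+] → (-0.570858, 0.414762, 0.8134)–(-0.218041, 0.671108, 0.8134)  len=0.4361
  (v6,v7,v2) [--+] → (-0.705634, 0, 0.8134)–(-0.570858, 0.414762, 0.8134)  len=0.4361
  (v7,v8,v2) [--+] → (-0.570858, -0.414762, 0.8134)–(-0.705634, 0, 0.8134)  len=0.4361
  (v8,v9,v2) [--+] → (-0.218041, -0.671108, 0.8134)–(-0.570858, -0.414762, 0.8134)  len=0.4361
  (v9,v10,v2) [--+] → (0.218041, -0.671108, 0.8134)–(-0.218041, -0.671108, 0.8134)  len=0.4361
  (v10,v11,v2) [--+] → (0.570858, -0.414762, 0.8134)–(0.218041, -0.671108, 0.8134)  len=0.4361
  (v11,v1,v2) [--+] → (0.705634, 0, 0.8134)–(0.570858, -0.414762, 0.8134)  len=0.4361

Chained into 1 loop(s):
  loop 1: 10 segments, perimeter = 4.3611
Total perimeter = 4.361
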